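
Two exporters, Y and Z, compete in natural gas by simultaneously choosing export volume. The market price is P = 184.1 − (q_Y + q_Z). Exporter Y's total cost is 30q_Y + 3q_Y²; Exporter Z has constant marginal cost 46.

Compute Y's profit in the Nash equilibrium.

514.3824

Exporter Y's profit: π = q_Y(184.1 − (q_Y + q_Z)) − 30q_Y − 3q_Y².
∂π/∂q_Y = 154.1 − 8q_Y − q_Z = 0, so q_Y = 19.2625 − 0.125q_Z.
For Z: ∂π/∂q_Z = 138.1 − 2q_Z − q_Y = 0 ⇒ q_Z = 69.05 − 0.5q_Y.
Solving the two reaction functions simultaneously: (1 − (−0.125)(−0.5))q_Y = 19.2625 − 0.125·69.05, so 0.9375q_Y = 1701/160 and q_Y = 11.34.
Then q_Z = 69.05 − 0.5·11.34 = 63.38.
Price P = 184.1 − 74.72 = 109.38.
Y's profit: (109.38 − 30)·11.34 − 3(11.34)² = 514.3824.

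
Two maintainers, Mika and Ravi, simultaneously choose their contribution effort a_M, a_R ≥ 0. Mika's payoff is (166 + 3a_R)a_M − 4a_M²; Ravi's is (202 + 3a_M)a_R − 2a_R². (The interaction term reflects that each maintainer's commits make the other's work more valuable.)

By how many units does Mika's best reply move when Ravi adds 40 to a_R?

Expanding Mika's payoff: 166a_M + 3a_Ra_M − 4a_M².
∂π/∂a_M = 166 + 3a_R − 8a_M = 0, so a_M = 20.75 + 0.375a_R.
The reaction-function slope is 0.375, so a 40-unit rise in a_R moves a_M by 0.375 × 40 = 15. Mika's best response rises — the actions are strategic complements.

15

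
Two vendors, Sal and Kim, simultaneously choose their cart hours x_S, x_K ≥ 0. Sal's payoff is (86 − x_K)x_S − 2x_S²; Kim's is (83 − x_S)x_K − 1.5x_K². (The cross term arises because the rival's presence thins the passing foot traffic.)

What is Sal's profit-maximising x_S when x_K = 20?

16.5

Expanding Sal's payoff: 86x_S − x_Kx_S − 2x_S².
∂π/∂x_S = 86 − x_K − 4x_S = 0, so x_S = 21.5 − 0.25x_K.
At x_K = 20: x_S = 21.5 − 0.25·20 = 16.5.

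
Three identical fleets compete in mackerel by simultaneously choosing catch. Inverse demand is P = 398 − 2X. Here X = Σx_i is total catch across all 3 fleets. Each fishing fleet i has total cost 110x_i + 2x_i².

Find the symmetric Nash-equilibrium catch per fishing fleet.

A representative fishing fleet's profit is π_i = x_i(398 − 2X) − 110x_i − 2x_i², with X = x_i + Σ_{j≠i} x_j.
First-order condition: 288 − 8x_i − 2Σ_{j≠i} x_j = 0.
With identical fishing fleets, set every x_j = x: then 288 − 8x − 4x = 0, i.e. x = 288/12 = 24.

24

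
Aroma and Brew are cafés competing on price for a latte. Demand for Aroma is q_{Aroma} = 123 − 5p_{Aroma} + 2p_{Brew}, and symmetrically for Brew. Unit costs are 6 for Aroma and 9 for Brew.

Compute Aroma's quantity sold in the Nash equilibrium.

67.1875

Aroma's profit: π = (p_{Aroma} − 6)(123 − 5p_{Aroma} + 2p_{Brew}).
∂π/∂p_{Aroma} = 153 − 10p_{Aroma} + 2p_{Brew} = 0 ⇒ p_{Aroma} = 15.3 + 0.2p_{Brew}.
Similarly p_{Brew} = 16.8 + 0.2p_{Aroma}.
Plugging p_{Brew} into Aroma's best response: p_{Aroma} = 15.3 + 0.2(16.8 + 0.2p_{Aroma}) ⇒ 0.96p_{Aroma} = 18.66, so p_{Aroma} = 19.4375.
Then p_{Brew} = 16.8 + 0.2·19.4375 = 20.6875.
q_{Aroma} = 123 − 5·19.4375 + 2·20.6875 = 67.1875.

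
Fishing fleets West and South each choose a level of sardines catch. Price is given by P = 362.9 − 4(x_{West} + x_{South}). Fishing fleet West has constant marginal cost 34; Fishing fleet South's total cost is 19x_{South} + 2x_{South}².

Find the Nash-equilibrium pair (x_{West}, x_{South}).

Fishing fleet West's profit: π = x_{West}(362.9 − 4(x_{West} + x_{South})) − 34x_{West}.
∂π/∂x_{West} = 328.9 − 8x_{West} − 4x_{South} = 0, so x_{West} = 41.1125 − 0.5x_{South}.
For South: ∂π/∂x_{South} = 343.9 − 12x_{South} − 4x_{West} = 0 ⇒ x_{South} = 3439/120 − (1/3)x_{West}.
Substituting the second reaction function into the first: x_{West} = 41.1125 − 0.5(3439/120 − (1/3)x_{West}), which gives (5/6)x_{West} = 1607/60 ⇒ x_{West} = 32.14.
Then x_{South} = 3439/120 − (1/3)·32.14 = 17.945.

32.14, 17.945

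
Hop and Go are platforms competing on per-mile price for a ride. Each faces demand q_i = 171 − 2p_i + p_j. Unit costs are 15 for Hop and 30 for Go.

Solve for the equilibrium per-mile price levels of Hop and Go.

69, 75

Hop's profit: π = (p_{Hop} − 15)(171 − 2p_{Hop} + p_{Go}).
∂π/∂p_{Hop} = 201 − 4p_{Hop} + p_{Go} = 0 ⇒ p_{Hop} = 50.25 + 0.25p_{Go}.
Similarly p_{Go} = 57.75 + 0.25p_{Hop}.
Plugging p_{Go} into Hop's best response: p_{Hop} = 50.25 + 0.25(57.75 + 0.25p_{Hop}) ⇒ 0.9375p_{Hop} = 64.6875, so p_{Hop} = 69.
Then p_{Go} = 57.75 + 0.25·69 = 75.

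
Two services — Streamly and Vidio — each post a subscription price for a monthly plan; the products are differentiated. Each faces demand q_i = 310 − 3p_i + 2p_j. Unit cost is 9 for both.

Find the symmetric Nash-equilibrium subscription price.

Streamly's profit: π = (p_{Streamly} − 9)(310 − 3p_{Streamly} + 2p_{Vidio}).
∂π/∂p_{Streamly} = 337 − 6p_{Streamly} + 2p_{Vidio} = 0 ⇒ p_{Streamly} = 337/6 + (1/3)p_{Vidio}.
By symmetry p_{Vidio} = p_{Streamly}; substituting into the reaction function, (2/3)p_{Streamly} = 337/6 and p_{Streamly} = 84.25.

84.25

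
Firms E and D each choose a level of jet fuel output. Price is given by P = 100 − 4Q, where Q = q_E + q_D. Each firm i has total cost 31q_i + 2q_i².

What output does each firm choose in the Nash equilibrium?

4.3125

Firm E's profit: π = q_E(100 − 4(q_E + q_D)) − 31q_E − 2q_E².
∂π/∂q_E = 69 − 12q_E − 4q_D = 0, so q_E = 5.75 − (1/3)q_D.
The game is symmetric, so in equilibrium q_D = q_E: the reaction function gives (4/3)q_E = 5.75, hence q_E = 4.3125.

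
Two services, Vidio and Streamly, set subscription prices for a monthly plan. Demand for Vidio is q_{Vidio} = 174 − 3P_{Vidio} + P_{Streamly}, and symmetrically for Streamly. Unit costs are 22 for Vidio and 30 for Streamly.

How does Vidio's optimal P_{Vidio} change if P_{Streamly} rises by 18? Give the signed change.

3

Vidio's profit: π = (P_{Vidio} − 22)(174 − 3P_{Vidio} + P_{Streamly}).
∂π/∂P_{Vidio} = 240 − 6P_{Vidio} + P_{Streamly} = 0 ⇒ P_{Vidio} = 40 + (1/6)P_{Streamly}.
The reaction-function slope is 1/6, so an 18-unit rise in P_{Streamly} moves P_{Vidio} by 1/6 × 18 = 3. Vidio's best response rises — the actions are strategic complements.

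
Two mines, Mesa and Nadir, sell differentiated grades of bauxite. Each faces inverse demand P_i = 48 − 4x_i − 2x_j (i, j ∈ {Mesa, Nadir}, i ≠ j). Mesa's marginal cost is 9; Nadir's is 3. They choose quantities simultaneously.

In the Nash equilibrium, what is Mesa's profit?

54.76

Mine Mesa's profit: π = x_{Mesa}(48 − 4x_{Mesa} − 2x_{Nadir}) − 9x_{Mesa}.
∂π/∂x_{Mesa} = 39 − 8x_{Mesa} − 2x_{Nadir} = 0 ⇒ x_{Mesa} = 4.875 − 0.25x_{Nadir}.
Similarly x_{Nadir} = 5.625 − 0.25x_{Mesa}.
Plugging x_{Nadir} into Mesa's best response: x_{Mesa} = 4.875 − 0.25(5.625 − 0.25x_{Mesa}) ⇒ 0.9375x_{Mesa} = 111/32, so x_{Mesa} = 3.7.
Then x_{Nadir} = 5.625 − 0.25·3.7 = 4.7.
P_{Mesa} = 48 − 4·3.7 − 2·4.7 = 23.8.
Profit = (23.8 − 9)·3.7 = 54.76.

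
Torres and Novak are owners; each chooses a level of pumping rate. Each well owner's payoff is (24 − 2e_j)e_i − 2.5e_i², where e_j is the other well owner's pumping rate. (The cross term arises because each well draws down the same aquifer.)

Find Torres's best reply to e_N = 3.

3.6

Torres's payoff is (24 − 2e_N)e_T − 2.5e_T².
∂π/∂e_T = 24 − 2e_N − 5e_T = 0, so e_T = 4.8 − 0.4e_N.
At e_N = 3: e_T = 4.8 − 0.4·3 = 3.6.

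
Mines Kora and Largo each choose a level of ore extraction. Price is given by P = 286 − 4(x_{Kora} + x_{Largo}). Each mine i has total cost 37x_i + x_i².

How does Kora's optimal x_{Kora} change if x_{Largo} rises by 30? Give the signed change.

Mine Kora's profit: π = x_{Kora}(286 − 4(x_{Kora} + x_{Largo})) − 37x_{Kora} − x_{Kora}².
∂π/∂x_{Kora} = 249 − 10x_{Kora} − 4x_{Largo} = 0, so x_{Kora} = 24.9 − 0.4x_{Largo}.
The reaction-function slope is −0.4, so a 30-unit rise in x_{Largo} moves x_{Kora} by −0.4 × 30 = −12. Kora's best response falls — the actions are strategic substitutes.

-12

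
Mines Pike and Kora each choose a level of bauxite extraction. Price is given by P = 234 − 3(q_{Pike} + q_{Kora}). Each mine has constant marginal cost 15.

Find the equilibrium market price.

88

Mine Pike's profit: π = q_{Pike}(234 − 3(q_{Pike} + q_{Kora})) − 15q_{Pike}.
∂π/∂q_{Pike} = 219 − 6q_{Pike} − 3q_{Kora} = 0, so q_{Pike} = 36.5 − 0.5q_{Kora}.
The game is symmetric, so in equilibrium q_{Kora} = q_{Pike}: the reaction function gives 1.5q_{Pike} = 36.5, hence q_{Pike} = 73/3.
Equilibrium price: P = 234 − 3·(146/3) = 88.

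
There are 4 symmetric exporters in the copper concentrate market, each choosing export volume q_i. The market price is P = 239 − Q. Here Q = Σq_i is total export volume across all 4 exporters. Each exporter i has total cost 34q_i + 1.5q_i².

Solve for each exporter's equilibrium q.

A representative exporter's profit is π_i = q_i(239 − Q) − 34q_i − 1.5q_i², with Q = q_i + Σ_{j≠i} q_j.
First-order condition: 205 − 5q_i − Σ_{j≠i} q_j = 0.
With identical exporters, set every q_j = q: then 205 − 5q − 3q = 0, i.e. q = 205/8 = 25.625.

25.625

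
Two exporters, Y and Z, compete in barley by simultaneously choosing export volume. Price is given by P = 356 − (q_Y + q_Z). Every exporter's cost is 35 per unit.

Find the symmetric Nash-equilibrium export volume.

107

Exporter Y's profit: π = q_Y(356 − (q_Y + q_Z)) − 35q_Y.
∂π/∂q_Y = 321 − 2q_Y − q_Z = 0, so q_Y = 160.5 − 0.5q_Z.
Setting q_Y = q_Z in the reaction function: q_Y = 160.5 − 0.5q_Y, so q_Y = 160.5 / 1.5 = 107.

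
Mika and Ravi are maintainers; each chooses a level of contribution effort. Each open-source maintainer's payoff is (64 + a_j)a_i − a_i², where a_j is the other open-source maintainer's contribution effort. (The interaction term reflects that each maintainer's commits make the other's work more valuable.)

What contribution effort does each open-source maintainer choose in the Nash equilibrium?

64

Mika's payoff is (64 + a_R)a_M − a_M².
∂π/∂a_M = 64 + a_R − 2a_M = 0, so a_M = 32 + 0.5a_R.
The game is symmetric, so in equilibrium a_R = a_M: the reaction function gives 0.5a_M = 32, hence a_M = 64.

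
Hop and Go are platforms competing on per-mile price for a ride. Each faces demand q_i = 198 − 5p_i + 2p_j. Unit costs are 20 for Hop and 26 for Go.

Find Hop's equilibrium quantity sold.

89.375

Hop's profit: π = (p_{Hop} − 20)(198 − 5p_{Hop} + 2p_{Go}).
∂π/∂p_{Hop} = 298 − 10p_{Hop} + 2p_{Go} = 0 ⇒ p_{Hop} = 29.8 + 0.2p_{Go}.
Similarly p_{Go} = 32.8 + 0.2p_{Hop}.
Substituting the second reaction function into the first: p_{Hop} = 29.8 + 0.2(32.8 + 0.2p_{Hop}), which gives 0.96p_{Hop} = 36.36 ⇒ p_{Hop} = 37.875.
Then p_{Go} = 32.8 + 0.2·37.875 = 40.375.
q_{Hop} = 198 − 5·37.875 + 2·40.375 = 89.375.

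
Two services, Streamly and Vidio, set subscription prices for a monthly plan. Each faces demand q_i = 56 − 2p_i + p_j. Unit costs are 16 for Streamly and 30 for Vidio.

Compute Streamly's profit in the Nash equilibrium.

462.08

Streamly's profit: π = (p_{Streamly} − 16)(56 − 2p_{Streamly} + p_{Vidio}).
∂π/∂p_{Streamly} = 88 − 4p_{Streamly} + p_{Vidio} = 0 ⇒ p_{Streamly} = 22 + 0.25p_{Vidio}.
Similarly p_{Vidio} = 29 + 0.25p_{Streamly}.
Plugging p_{Vidio} into Streamly's best response: p_{Streamly} = 22 + 0.25(29 + 0.25p_{Streamly}) ⇒ 0.9375p_{Streamly} = 29.25, so p_{Streamly} = 31.2.
Then p_{Vidio} = 29 + 0.25·31.2 = 36.8.
q_{Streamly} = 56 − 2·31.2 + 36.8 = 30.4.
Profit = (31.2 − 16)·30.4 = 462.08.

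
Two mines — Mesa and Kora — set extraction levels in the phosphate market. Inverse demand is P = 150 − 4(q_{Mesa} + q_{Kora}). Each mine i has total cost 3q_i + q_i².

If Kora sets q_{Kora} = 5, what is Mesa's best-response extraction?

Mine Mesa's profit: π = q_{Mesa}(150 − 4(q_{Mesa} + q_{Kora})) − 3q_{Mesa} − q_{Mesa}².
∂π/∂q_{Mesa} = 147 − 10q_{Mesa} − 4q_{Kora} = 0, so q_{Mesa} = 14.7 − 0.4q_{Kora}.
At q_{Kora} = 5: q_{Mesa} = 14.7 − 0.4·5 = 12.7.

12.7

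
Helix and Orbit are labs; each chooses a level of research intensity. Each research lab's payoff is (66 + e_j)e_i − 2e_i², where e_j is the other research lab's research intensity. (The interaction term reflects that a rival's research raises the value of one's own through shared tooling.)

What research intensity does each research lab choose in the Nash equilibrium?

Helix's payoff is (66 + e_O)e_H − 2e_H².
∂π/∂e_H = 66 + e_O − 4e_H = 0, so e_H = 16.5 + 0.25e_O.
By symmetry e_O = e_H; substituting into the reaction function, 0.75e_H = 16.5 and e_H = 22.

22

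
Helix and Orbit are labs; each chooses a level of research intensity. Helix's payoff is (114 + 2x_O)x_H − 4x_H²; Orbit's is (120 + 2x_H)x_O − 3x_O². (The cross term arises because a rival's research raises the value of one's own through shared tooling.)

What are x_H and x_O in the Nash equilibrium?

21, 27

Expanding Helix's payoff: 114x_H + 2x_Ox_H − 4x_H².
∂π/∂x_H = 114 + 2x_O − 8x_H = 0, so x_H = 14.25 + 0.25x_O.
Likewise for Orbit: x_O = 20 + (1/3)x_H.
Substituting the second reaction function into the first: x_H = 14.25 + 0.25(20 + (1/3)x_H), which gives (11/12)x_H = 19.25 ⇒ x_H = 21.
Then x_O = 20 + (1/3)·21 = 27.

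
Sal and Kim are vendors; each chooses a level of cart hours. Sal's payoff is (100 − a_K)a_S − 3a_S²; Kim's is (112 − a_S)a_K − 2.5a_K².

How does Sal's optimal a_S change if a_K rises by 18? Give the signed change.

Expanding Sal's payoff: 100a_S − a_Ka_S − 3a_S².
∂π/∂a_S = 100 − a_K − 6a_S = 0, so a_S = 50/3 − (1/6)a_K.
The reaction-function slope is −1/6, so an 18-unit rise in a_K moves a_S by −1/6 × 18 = −3. Sal's best response falls — the actions are strategic substitutes.

-3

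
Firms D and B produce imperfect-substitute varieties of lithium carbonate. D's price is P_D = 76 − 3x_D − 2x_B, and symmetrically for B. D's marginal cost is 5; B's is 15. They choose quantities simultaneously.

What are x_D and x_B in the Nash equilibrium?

Firm D's profit: π = x_D(76 − 3x_D − 2x_B) − 5x_D.
∂π/∂x_D = 71 − 6x_D − 2x_B = 0 ⇒ x_D = 71/6 − (1/3)x_B.
Similarly x_B = 61/6 − (1/3)x_D.
Substituting the second reaction function into the first: x_D = 71/6 − (1/3)(61/6 − (1/3)x_D), which gives (8/9)x_D = 76/9 ⇒ x_D = 9.5.
Then x_B = 61/6 − (1/3)·9.5 = 7.

9.5, 7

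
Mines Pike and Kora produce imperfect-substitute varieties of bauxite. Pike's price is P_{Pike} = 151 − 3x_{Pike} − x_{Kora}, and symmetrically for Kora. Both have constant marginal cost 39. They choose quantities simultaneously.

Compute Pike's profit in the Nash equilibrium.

768

Mine Pike's profit: π = x_{Pike}(151 − 3x_{Pike} − x_{Kora}) − 39x_{Pike}.
∂π/∂x_{Pike} = 112 − 6x_{Pike} − x_{Kora} = 0 ⇒ x_{Pike} = 56/3 − (1/6)x_{Kora}.
The game is symmetric, so in equilibrium x_{Kora} = x_{Pike}: the reaction function gives (7/6)x_{Pike} = 56/3, hence x_{Pike} = 16.
P_{Pike} = 151 − 3·16 − 16 = 87.
Profit = (87 − 39)·16 = 768.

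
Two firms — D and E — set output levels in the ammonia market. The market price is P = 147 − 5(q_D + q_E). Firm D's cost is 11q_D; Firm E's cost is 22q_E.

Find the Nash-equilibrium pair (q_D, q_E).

Firm D's profit: π = q_D(147 − 5(q_D + q_E)) − 11q_D.
∂π/∂q_D = 136 − 10q_D − 5q_E = 0, so q_D = 13.6 − 0.5q_E.
By the same steps for E: q_E = 12.5 − 0.5q_D.
Plugging q_E into D's best response: q_D = 13.6 − 0.5(12.5 − 0.5q_D) ⇒ 0.75q_D = 7.35, so q_D = 9.8.
Then q_E = 12.5 − 0.5·9.8 = 7.6.

9.8, 7.6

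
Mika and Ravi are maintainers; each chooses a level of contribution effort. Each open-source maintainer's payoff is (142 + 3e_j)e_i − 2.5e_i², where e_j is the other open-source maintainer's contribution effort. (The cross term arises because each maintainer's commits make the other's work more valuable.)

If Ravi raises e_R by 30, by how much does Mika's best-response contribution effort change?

18

Mika's payoff is (142 + 3e_R)e_M − 2.5e_M².
∂π/∂e_M = 142 + 3e_R − 5e_M = 0, so e_M = 28.4 + 0.6e_R.
The reaction-function slope is 0.6, so a 30-unit rise in e_R moves e_M by 0.6 × 30 = 18. Mika's best response rises — the actions are strategic complements.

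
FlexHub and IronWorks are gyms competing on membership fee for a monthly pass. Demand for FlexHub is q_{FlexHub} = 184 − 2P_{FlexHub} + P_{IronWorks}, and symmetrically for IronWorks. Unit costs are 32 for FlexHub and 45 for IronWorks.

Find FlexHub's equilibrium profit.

FlexHub's profit: π = (P_{FlexHub} − 32)(184 − 2P_{FlexHub} + P_{IronWorks}).
∂π/∂P_{FlexHub} = 248 − 4P_{FlexHub} + P_{IronWorks} = 0 ⇒ P_{FlexHub} = 62 + 0.25P_{IronWorks}.
Similarly P_{IronWorks} = 68.5 + 0.25P_{FlexHub}.
Substituting the second reaction function into the first: P_{FlexHub} = 62 + 0.25(68.5 + 0.25P_{FlexHub}), which gives 0.9375P_{FlexHub} = 79.125 ⇒ P_{FlexHub} = 84.4.
Then P_{IronWorks} = 68.5 + 0.25·84.4 = 89.6.
q_{FlexHub} = 184 − 2·84.4 + 89.6 = 104.8.
Profit = (84.4 − 32)·104.8 = 5491.52.

5491.52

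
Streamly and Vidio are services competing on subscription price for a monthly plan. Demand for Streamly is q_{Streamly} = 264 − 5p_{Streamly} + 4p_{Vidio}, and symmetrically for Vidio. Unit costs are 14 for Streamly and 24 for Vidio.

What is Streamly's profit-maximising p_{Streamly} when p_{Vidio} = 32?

46.2

Streamly's profit: π = (p_{Streamly} − 14)(264 − 5p_{Streamly} + 4p_{Vidio}).
∂π/∂p_{Streamly} = 334 − 10p_{Streamly} + 4p_{Vidio} = 0 ⇒ p_{Streamly} = 33.4 + 0.4p_{Vidio}.
At p_{Vidio} = 32: p_{Streamly} = 33.4 + 0.4·32 = 46.2.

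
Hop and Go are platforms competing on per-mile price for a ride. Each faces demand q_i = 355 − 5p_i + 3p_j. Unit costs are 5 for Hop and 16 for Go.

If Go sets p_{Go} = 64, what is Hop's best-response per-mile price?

Hop's profit: π = (p_{Hop} − 5)(355 − 5p_{Hop} + 3p_{Go}).
∂π/∂p_{Hop} = 380 − 10p_{Hop} + 3p_{Go} = 0 ⇒ p_{Hop} = 38 + 0.3p_{Go}.
At p_{Go} = 64: p_{Hop} = 38 + 0.3·64 = 57.2.

57.2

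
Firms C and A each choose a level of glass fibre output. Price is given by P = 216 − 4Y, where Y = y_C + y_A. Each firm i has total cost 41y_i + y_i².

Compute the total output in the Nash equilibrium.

25

Firm C's profit: π = y_C(216 − 4(y_C + y_A)) − 41y_C − y_C².
∂π/∂y_C = 175 − 10y_C − 4y_A = 0, so y_C = 17.5 − 0.4y_A.
Setting y_C = y_A in the reaction function: y_C = 17.5 − 0.4y_C, so y_C = 17.5 / 1.4 = 12.5.
Total output: 12.5 + 12.5 = 25.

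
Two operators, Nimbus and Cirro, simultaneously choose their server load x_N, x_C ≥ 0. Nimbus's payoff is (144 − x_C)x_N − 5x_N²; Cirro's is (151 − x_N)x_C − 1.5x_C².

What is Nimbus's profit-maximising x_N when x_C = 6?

Expanding Nimbus's payoff: 144x_N − x_Cx_N − 5x_N².
∂π/∂x_N = 144 − x_C − 10x_N = 0, so x_N = 14.4 − 0.1x_C.
At x_C = 6: x_N = 14.4 − 0.1·6 = 13.8.

13.8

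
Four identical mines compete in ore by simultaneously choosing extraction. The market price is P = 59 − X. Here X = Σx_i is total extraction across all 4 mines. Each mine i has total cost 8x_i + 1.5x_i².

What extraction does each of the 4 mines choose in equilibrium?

A representative mine's profit is π_i = x_i(59 − X) − 8x_i − 1.5x_i², with X = x_i + Σ_{j≠i} x_j.
First-order condition: 51 − 5x_i − Σ_{j≠i} x_j = 0.
In a symmetric equilibrium every mine chooses the same x, so Σ_{j≠i} x_j = 3x. The condition becomes 51 − 8x = 0, giving x = 51/8 = 6.375.

6.375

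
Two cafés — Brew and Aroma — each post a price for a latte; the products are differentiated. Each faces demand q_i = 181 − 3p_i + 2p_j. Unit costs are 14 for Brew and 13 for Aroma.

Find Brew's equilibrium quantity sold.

Brew's profit: π = (p_{Brew} − 14)(181 − 3p_{Brew} + 2p_{Aroma}).
∂π/∂p_{Brew} = 223 − 6p_{Brew} + 2p_{Aroma} = 0 ⇒ p_{Brew} = 223/6 + (1/3)p_{Aroma}.
Similarly p_{Aroma} = 110/3 + (1/3)p_{Brew}.
Plugging p_{Aroma} into Brew's best response: p_{Brew} = 223/6 + (1/3)(110/3 + (1/3)p_{Brew}) ⇒ (8/9)p_{Brew} = 889/18, so p_{Brew} = 55.5625.
Then p_{Aroma} = 110/3 + (1/3)·55.5625 = 55.1875.
q_{Brew} = 181 − 3·55.5625 + 2·55.1875 = 124.6875.

124.6875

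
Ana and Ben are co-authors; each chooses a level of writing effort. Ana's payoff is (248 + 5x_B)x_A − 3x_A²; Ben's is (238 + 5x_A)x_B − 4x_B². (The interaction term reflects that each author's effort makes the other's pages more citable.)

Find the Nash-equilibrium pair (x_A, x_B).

Expanding Ana's payoff: 248x_A + 5x_Bx_A − 3x_A².
∂π/∂x_A = 248 + 5x_B − 6x_A = 0, so x_A = 124/3 + (5/6)x_B.
Likewise for Ben: x_B = 29.75 + 0.625x_A.
Solving the two reaction functions simultaneously: (1 − (5/6)(0.625))x_A = 124/3 + (5/6)·29.75, so (23/48)x_A = 66.125 and x_A = 138.
Then x_B = 29.75 + 0.625·138 = 116.

138, 116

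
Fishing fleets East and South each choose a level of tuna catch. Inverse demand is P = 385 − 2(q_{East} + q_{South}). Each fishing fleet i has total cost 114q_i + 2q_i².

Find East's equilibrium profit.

2937.64

Fishing fleet East's profit: π = q_{East}(385 − 2(q_{East} + q_{South})) − 114q_{East} − 2q_{East}².
∂π/∂q_{East} = 271 − 8q_{East} − 2q_{South} = 0, so q_{East} = 33.875 − 0.25q_{South}.
The game is symmetric, so in equilibrium q_{South} = q_{East}: the reaction function gives 1.25q_{East} = 33.875, hence q_{East} = 27.1.
Price P = 385 − 2·54.2 = 276.6.
East's profit: (276.6 − 114)·27.1 − 2(27.1)² = 2937.64.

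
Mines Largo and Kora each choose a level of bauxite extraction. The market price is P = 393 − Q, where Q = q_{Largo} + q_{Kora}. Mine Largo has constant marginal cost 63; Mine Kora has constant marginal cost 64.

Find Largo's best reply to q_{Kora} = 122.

Mine Largo's profit: π = q_{Largo}(393 − (q_{Largo} + q_{Kora})) − 63q_{Largo}.
∂π/∂q_{Largo} = 330 − 2q_{Largo} − q_{Kora} = 0, so q_{Largo} = 165 − 0.5q_{Kora}.
At q_{Kora} = 122: q_{Largo} = 165 − 0.5·122 = 104.

104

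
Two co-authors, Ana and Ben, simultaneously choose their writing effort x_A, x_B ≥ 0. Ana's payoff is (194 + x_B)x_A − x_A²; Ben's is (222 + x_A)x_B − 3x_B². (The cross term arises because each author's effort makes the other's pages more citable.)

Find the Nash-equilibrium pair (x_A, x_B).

Expanding Ana's payoff: 194x_A + x_Bx_A − x_A².
∂π/∂x_A = 194 + x_B − 2x_A = 0, so x_A = 97 + 0.5x_B.
Likewise for Ben: x_B = 37 + (1/6)x_A.
Solving the two reaction functions simultaneously: (1 − (0.5)(1/6))x_A = 97 + 0.5·37, so (11/12)x_A = 115.5 and x_A = 126.
Then x_B = 37 + (1/6)·126 = 58.

126, 58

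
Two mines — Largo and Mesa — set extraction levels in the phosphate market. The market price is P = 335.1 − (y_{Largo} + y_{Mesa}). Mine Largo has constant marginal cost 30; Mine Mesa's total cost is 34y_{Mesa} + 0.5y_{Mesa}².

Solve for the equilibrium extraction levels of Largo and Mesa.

Mine Largo's profit: π = y_{Largo}(335.1 − (y_{Largo} + y_{Mesa})) − 30y_{Largo}.
∂π/∂y_{Largo} = 305.1 − 2y_{Largo} − y_{Mesa} = 0, so y_{Largo} = 152.55 − 0.5y_{Mesa}.
For Mesa: ∂π/∂y_{Mesa} = 301.1 − 3y_{Mesa} − y_{Largo} = 0 ⇒ y_{Mesa} = 3011/30 − (1/3)y_{Largo}.
Plugging y_{Mesa} into Largo's best response: y_{Largo} = 152.55 − 0.5(3011/30 − (1/3)y_{Largo}) ⇒ (5/6)y_{Largo} = 3071/30, so y_{Largo} = 122.84.
Then y_{Mesa} = 3011/30 − (1/3)·122.84 = 59.42.

122.84, 59.42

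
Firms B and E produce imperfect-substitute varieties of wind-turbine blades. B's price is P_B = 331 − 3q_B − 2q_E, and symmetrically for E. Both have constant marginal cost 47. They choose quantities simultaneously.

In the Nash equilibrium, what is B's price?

Firm B's profit: π = q_B(331 − 3q_B − 2q_E) − 47q_B.
∂π/∂q_B = 284 − 6q_B − 2q_E = 0 ⇒ q_B = 142/3 − (1/3)q_E.
By symmetry q_E = q_B; substituting into the reaction function, (4/3)q_B = 142/3 and q_B = 35.5.
P_B = 331 − 3·35.5 − 2·35.5 = 153.5.

153.5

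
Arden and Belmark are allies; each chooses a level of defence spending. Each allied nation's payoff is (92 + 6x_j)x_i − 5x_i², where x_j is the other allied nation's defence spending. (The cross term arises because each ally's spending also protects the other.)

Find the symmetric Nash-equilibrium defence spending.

Arden's payoff is (92 + 6x_B)x_A − 5x_A².
∂π/∂x_A = 92 + 6x_B − 10x_A = 0, so x_A = 9.2 + 0.6x_B.
By symmetry x_B = x_A; substituting into the reaction function, 0.4x_A = 9.2 and x_A = 23.

23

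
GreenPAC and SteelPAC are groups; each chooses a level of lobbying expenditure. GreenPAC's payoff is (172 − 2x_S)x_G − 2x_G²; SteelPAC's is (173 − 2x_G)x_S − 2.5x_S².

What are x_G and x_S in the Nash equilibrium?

Expanding GreenPAC's payoff: 172x_G − 2x_Sx_G − 2x_G².
∂π/∂x_G = 172 − 2x_S − 4x_G = 0, so x_G = 43 − 0.5x_S.
Likewise for SteelPAC: x_S = 34.6 − 0.4x_G.
Plugging x_S into GreenPAC's best response: x_G = 43 − 0.5(34.6 − 0.4x_G) ⇒ 0.8x_G = 25.7, so x_G = 32.125.
Then x_S = 34.6 − 0.4·32.125 = 21.75.

32.125, 21.75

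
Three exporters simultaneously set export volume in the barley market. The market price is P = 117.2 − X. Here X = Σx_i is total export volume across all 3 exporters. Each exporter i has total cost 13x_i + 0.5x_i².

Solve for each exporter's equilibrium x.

A representative exporter's profit is π_i = x_i(117.2 − X) − 13x_i − 0.5x_i², with X = x_i + Σ_{j≠i} x_j.
First-order condition: 104.2 − 3x_i − Σ_{j≠i} x_j = 0.
In a symmetric equilibrium every exporter chooses the same x, so Σ_{j≠i} x_j = 2x. The condition becomes 104.2 − 5x = 0, giving x = 104.2/5 = 20.84.

20.84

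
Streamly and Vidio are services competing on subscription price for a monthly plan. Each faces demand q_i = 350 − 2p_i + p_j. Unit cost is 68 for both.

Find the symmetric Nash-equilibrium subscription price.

Streamly's profit: π = (p_{Streamly} − 68)(350 − 2p_{Streamly} + p_{Vidio}).
∂π/∂p_{Streamly} = 486 − 4p_{Streamly} + p_{Vidio} = 0 ⇒ p_{Streamly} = 121.5 + 0.25p_{Vidio}.
The game is symmetric, so in equilibrium p_{Vidio} = p_{Streamly}: the reaction function gives 0.75p_{Streamly} = 121.5, hence p_{Streamly} = 162.

162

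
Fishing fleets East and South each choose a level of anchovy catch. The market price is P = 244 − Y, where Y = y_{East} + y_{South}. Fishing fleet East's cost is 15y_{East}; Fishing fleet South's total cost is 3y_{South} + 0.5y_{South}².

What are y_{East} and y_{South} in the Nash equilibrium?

89.2, 50.6

Fishing fleet East's profit: π = y_{East}(244 − (y_{East} + y_{South})) − 15y_{East}.
∂π/∂y_{East} = 229 − 2y_{East} − y_{South} = 0, so y_{East} = 114.5 − 0.5y_{South}.
For South: ∂π/∂y_{South} = 241 − 3y_{South} − y_{East} = 0 ⇒ y_{South} = 241/3 − (1/3)y_{East}.
Substituting the second reaction function into the first: y_{East} = 114.5 − 0.5(241/3 − (1/3)y_{East}), which gives (5/6)y_{East} = 223/3 ⇒ y_{East} = 89.2.
Then y_{South} = 241/3 − (1/3)·89.2 = 50.6.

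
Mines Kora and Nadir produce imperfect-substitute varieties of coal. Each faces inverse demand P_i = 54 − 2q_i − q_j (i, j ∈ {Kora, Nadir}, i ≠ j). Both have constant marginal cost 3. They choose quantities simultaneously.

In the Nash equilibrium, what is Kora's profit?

208.08

Mine Kora's profit: π = q_{Kora}(54 − 2q_{Kora} − q_{Nadir}) − 3q_{Kora}.
∂π/∂q_{Kora} = 51 − 4q_{Kora} − q_{Nadir} = 0 ⇒ q_{Kora} = 12.75 − 0.25q_{Nadir}.
The game is symmetric, so in equilibrium q_{Nadir} = q_{Kora}: the reaction function gives 1.25q_{Kora} = 12.75, hence q_{Kora} = 10.2.
P_{Kora} = 54 − 2·10.2 − 10.2 = 23.4.
Profit = (23.4 − 3)·10.2 = 208.08.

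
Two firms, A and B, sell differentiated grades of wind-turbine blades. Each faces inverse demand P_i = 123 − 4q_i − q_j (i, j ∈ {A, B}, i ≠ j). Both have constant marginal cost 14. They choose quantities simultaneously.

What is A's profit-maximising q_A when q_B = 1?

13.5

Firm A's profit: π = q_A(123 − 4q_A − q_B) − 14q_A.
∂π/∂q_A = 109 − 8q_A − q_B = 0 ⇒ q_A = 13.625 − 0.125q_B.
At q_B = 1: q_A = 13.625 − 0.125·1 = 13.5.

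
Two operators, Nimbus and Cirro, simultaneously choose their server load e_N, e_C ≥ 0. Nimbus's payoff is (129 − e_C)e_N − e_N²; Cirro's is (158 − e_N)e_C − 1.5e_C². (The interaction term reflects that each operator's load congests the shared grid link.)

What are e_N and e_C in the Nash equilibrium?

Expanding Nimbus's payoff: 129e_N − e_Ce_N − e_N².
∂π/∂e_N = 129 − e_C − 2e_N = 0, so e_N = 64.5 − 0.5e_C.
Likewise for Cirro: e_C = 158/3 − (1/3)e_N.
Substituting the second reaction function into the first: e_N = 64.5 − 0.5(158/3 − (1/3)e_N), which gives (5/6)e_N = 229/6 ⇒ e_N = 45.8.
Then e_C = 158/3 − (1/3)·45.8 = 37.4.

45.8, 37.4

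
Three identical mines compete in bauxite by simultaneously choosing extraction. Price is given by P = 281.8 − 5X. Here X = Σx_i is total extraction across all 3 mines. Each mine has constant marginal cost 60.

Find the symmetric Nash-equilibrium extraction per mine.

11.09

A representative mine's profit is π_i = x_i(281.8 − 5X) − 60x_i, with X = x_i + Σ_{j≠i} x_j.
First-order condition: 221.8 − 10x_i − 5Σ_{j≠i} x_j = 0.
In a symmetric equilibrium every mine chooses the same x, so Σ_{j≠i} x_j = 2x. The condition becomes 221.8 − 20x = 0, giving x = 221.8/20 = 11.09.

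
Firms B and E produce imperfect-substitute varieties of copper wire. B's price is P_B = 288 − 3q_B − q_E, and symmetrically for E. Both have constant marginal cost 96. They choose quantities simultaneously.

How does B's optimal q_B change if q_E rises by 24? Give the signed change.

-4

Firm B's profit: π = q_B(288 − 3q_B − q_E) − 96q_B.
∂π/∂q_B = 192 − 6q_B − q_E = 0 ⇒ q_B = 32 − (1/6)q_E.
The reaction-function slope is −1/6, so a 24-unit rise in q_E moves q_B by −1/6 × 24 = −4. B's best response falls — the actions are strategic substitutes.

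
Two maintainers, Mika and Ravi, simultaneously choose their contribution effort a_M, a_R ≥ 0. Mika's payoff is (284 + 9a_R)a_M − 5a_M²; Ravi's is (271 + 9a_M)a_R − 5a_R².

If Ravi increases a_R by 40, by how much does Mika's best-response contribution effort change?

Expanding Mika's payoff: 284a_M + 9a_Ra_M − 5a_M².
∂π/∂a_M = 284 + 9a_R − 10a_M = 0, so a_M = 28.4 + 0.9a_R.
The reaction-function slope is 0.9, so a 40-unit rise in a_R moves a_M by 0.9 × 40 = 36. Mika's best response rises — the actions are strategic complements.

36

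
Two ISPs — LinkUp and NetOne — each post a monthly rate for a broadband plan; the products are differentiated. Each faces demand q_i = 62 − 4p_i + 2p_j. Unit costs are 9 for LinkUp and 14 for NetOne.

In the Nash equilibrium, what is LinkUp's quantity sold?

32

LinkUp's profit: π = (p_{LinkUp} − 9)(62 − 4p_{LinkUp} + 2p_{NetOne}).
∂π/∂p_{LinkUp} = 98 − 8p_{LinkUp} + 2p_{NetOne} = 0 ⇒ p_{LinkUp} = 12.25 + 0.25p_{NetOne}.
Similarly p_{NetOne} = 14.75 + 0.25p_{LinkUp}.
Solving the two reaction functions simultaneously: (1 − (0.25)(0.25))p_{LinkUp} = 12.25 + 0.25·14.75, so 0.9375p_{LinkUp} = 15.9375 and p_{LinkUp} = 17.
Then p_{NetOne} = 14.75 + 0.25·17 = 19.
q_{LinkUp} = 62 − 4·17 + 2·19 = 32.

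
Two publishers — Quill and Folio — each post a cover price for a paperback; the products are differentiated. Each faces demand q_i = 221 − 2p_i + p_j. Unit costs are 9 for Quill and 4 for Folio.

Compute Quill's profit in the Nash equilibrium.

Quill's profit: π = (p_{Quill} − 9)(221 − 2p_{Quill} + p_{Folio}).
∂π/∂p_{Quill} = 239 − 4p_{Quill} + p_{Folio} = 0 ⇒ p_{Quill} = 59.75 + 0.25p_{Folio}.
Similarly p_{Folio} = 57.25 + 0.25p_{Quill}.
Solving the two reaction functions simultaneously: (1 − (0.25)(0.25))p_{Quill} = 59.75 + 0.25·57.25, so 0.9375p_{Quill} = 74.0625 and p_{Quill} = 79.
Then p_{Folio} = 57.25 + 0.25·79 = 77.
q_{Quill} = 221 − 2·79 + 77 = 140.
Profit = (79 − 9)·140 = 9800.

9800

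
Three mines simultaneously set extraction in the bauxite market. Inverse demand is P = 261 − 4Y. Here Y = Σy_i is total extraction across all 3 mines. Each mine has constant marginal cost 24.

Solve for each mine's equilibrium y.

A representative mine's profit is π_i = y_i(261 − 4Y) − 24y_i, with Y = y_i + Σ_{j≠i} y_j.
First-order condition: 237 − 8y_i − 4Σ_{j≠i} y_j = 0.
With identical mines, set every y_j = y: then 237 − 8y − 8y = 0, i.e. y = 237/16 = 14.8125.

14.8125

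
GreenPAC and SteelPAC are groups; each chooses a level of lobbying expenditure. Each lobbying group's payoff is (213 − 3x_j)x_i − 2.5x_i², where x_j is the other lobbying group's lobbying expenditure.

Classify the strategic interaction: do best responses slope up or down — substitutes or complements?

strategic substitutes

GreenPAC's payoff is (213 − 3x_S)x_G − 2.5x_G².
∂π/∂x_G = 213 − 3x_S − 5x_G = 0, so x_G = 42.6 − 0.6x_S.
The best-response slope dx_G/dx_S = −0.6 < 0: the reaction function is downward-sloping, so the choices are strategic substitutes.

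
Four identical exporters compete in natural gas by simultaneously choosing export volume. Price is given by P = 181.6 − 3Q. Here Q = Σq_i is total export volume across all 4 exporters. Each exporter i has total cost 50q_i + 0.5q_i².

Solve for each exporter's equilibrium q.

8.225

A representative exporter's profit is π_i = q_i(181.6 − 3Q) − 50q_i − 0.5q_i², with Q = q_i + Σ_{j≠i} q_j.
First-order condition: 131.6 − 7q_i − 3Σ_{j≠i} q_j = 0.
With identical exporters, set every q_j = q: then 131.6 − 7q − 9q = 0, i.e. q = 131.6/16 = 8.225.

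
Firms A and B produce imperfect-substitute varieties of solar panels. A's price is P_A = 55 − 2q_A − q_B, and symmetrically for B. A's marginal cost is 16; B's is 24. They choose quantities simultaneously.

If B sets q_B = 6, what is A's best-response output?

Firm A's profit: π = q_A(55 − 2q_A − q_B) − 16q_A.
∂π/∂q_A = 39 − 4q_A − q_B = 0 ⇒ q_A = 9.75 − 0.25q_B.
At q_B = 6: q_A = 9.75 − 0.25·6 = 8.25.

8.25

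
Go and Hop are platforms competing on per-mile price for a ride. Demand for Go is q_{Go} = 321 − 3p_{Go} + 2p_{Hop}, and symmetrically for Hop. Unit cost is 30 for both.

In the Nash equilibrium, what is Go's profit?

Go's profit: π = (p_{Go} − 30)(321 − 3p_{Go} + 2p_{Hop}).
∂π/∂p_{Go} = 411 − 6p_{Go} + 2p_{Hop} = 0 ⇒ p_{Go} = 68.5 + (1/3)p_{Hop}.
The game is symmetric, so in equilibrium p_{Hop} = p_{Go}: the reaction function gives (2/3)p_{Go} = 68.5, hence p_{Go} = 102.75.
q_{Go} = 321 − 3·102.75 + 2·102.75 = 218.25.
Profit = (102.75 − 30)·218.25 = 15877.6875.

15877.6875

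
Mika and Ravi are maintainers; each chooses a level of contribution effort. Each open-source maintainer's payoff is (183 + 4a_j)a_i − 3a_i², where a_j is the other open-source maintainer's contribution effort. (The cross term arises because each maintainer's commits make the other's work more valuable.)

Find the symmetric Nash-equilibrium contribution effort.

Mika's payoff is (183 + 4a_R)a_M − 3a_M².
∂π/∂a_M = 183 + 4a_R − 6a_M = 0, so a_M = 30.5 + (2/3)a_R.
The game is symmetric, so in equilibrium a_R = a_M: the reaction function gives (1/3)a_M = 30.5, hence a_M = 91.5.

91.5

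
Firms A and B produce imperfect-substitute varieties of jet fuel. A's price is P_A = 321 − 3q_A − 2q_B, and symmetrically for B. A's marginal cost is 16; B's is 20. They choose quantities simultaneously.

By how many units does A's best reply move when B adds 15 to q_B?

-5

Firm A's profit: π = q_A(321 − 3q_A − 2q_B) − 16q_A.
∂π/∂q_A = 305 − 6q_A − 2q_B = 0 ⇒ q_A = 305/6 − (1/3)q_B.
The reaction-function slope is −1/3, so a 15-unit rise in q_B moves q_A by −1/3 × 15 = −5. A's best response falls — the actions are strategic substitutes.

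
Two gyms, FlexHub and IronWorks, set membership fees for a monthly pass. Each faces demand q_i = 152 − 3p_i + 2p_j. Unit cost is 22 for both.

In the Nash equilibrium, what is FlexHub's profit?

FlexHub's profit: π = (p_{FlexHub} − 22)(152 − 3p_{FlexHub} + 2p_{IronWorks}).
∂π/∂p_{FlexHub} = 218 − 6p_{FlexHub} + 2p_{IronWorks} = 0 ⇒ p_{FlexHub} = 109/3 + (1/3)p_{IronWorks}.
By symmetry p_{IronWorks} = p_{FlexHub}; substituting into the reaction function, (2/3)p_{FlexHub} = 109/3 and p_{FlexHub} = 54.5.
q_{FlexHub} = 152 − 3·54.5 + 2·54.5 = 97.5.
Profit = (54.5 − 22)·97.5 = 3168.75.

3168.75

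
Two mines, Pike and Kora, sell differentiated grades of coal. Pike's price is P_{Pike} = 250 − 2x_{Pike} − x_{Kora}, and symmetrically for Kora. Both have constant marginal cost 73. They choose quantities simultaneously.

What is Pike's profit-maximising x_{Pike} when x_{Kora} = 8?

42.25

Mine Pike's profit: π = x_{Pike}(250 − 2x_{Pike} − x_{Kora}) − 73x_{Pike}.
∂π/∂x_{Pike} = 177 − 4x_{Pike} − x_{Kora} = 0 ⇒ x_{Pike} = 44.25 − 0.25x_{Kora}.
At x_{Kora} = 8: x_{Pike} = 44.25 − 0.25·8 = 42.25.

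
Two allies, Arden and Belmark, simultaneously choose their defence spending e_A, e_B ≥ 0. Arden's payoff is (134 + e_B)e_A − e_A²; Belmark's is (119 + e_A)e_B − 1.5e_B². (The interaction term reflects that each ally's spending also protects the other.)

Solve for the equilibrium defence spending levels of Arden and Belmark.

104.2, 74.4

Expanding Arden's payoff: 134e_A + e_Be_A − e_A².
∂π/∂e_A = 134 + e_B − 2e_A = 0, so e_A = 67 + 0.5e_B.
Likewise for Belmark: e_B = 119/3 + (1/3)e_A.
Plugging e_B into Arden's best response: e_A = 67 + 0.5(119/3 + (1/3)e_A) ⇒ (5/6)e_A = 521/6, so e_A = 104.2.
Then e_B = 119/3 + (1/3)·104.2 = 74.4.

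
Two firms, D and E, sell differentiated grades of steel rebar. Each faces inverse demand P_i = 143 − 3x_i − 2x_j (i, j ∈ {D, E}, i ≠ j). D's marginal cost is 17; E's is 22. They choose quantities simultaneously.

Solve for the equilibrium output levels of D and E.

Firm D's profit: π = x_D(143 − 3x_D − 2x_E) − 17x_D.
∂π/∂x_D = 126 − 6x_D − 2x_E = 0 ⇒ x_D = 21 − (1/3)x_E.
Similarly x_E = 121/6 − (1/3)x_D.
Plugging x_E into D's best response: x_D = 21 − (1/3)(121/6 − (1/3)x_D) ⇒ (8/9)x_D = 257/18, so x_D = 16.0625.
Then x_E = 121/6 − (1/3)·16.0625 = 14.8125.

16.0625, 14.8125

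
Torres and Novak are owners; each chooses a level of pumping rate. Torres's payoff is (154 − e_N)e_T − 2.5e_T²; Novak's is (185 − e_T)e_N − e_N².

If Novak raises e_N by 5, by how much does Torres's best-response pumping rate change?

Expanding Torres's payoff: 154e_T − e_Ne_T − 2.5e_T².
∂π/∂e_T = 154 − e_N − 5e_T = 0, so e_T = 30.8 − 0.2e_N.
The reaction-function slope is −0.2, so a 5-unit rise in e_N moves e_T by −0.2 × 5 = −1. Torres's best response falls — the actions are strategic substitutes.

-1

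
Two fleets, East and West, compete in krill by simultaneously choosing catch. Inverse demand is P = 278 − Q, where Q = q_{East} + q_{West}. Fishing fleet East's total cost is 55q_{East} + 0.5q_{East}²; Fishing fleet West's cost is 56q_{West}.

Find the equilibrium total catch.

Fishing fleet East's profit: π = q_{East}(278 − (q_{East} + q_{West})) − 55q_{East} − 0.5q_{East}².
∂π/∂q_{East} = 223 − 3q_{East} − q_{West} = 0, so q_{East} = 223/3 − (1/3)q_{West}.
For West: ∂π/∂q_{West} = 222 − 2q_{West} − q_{East} = 0 ⇒ q_{West} = 111 − 0.5q_{East}.
Solving the two reaction functions simultaneously: (1 − (−1/3)(−0.5))q_{East} = 223/3 − (1/3)·111, so (5/6)q_{East} = 112/3 and q_{East} = 44.8.
Then q_{West} = 111 − 0.5·44.8 = 88.6.
Total catch: 44.8 + 88.6 = 133.4.

133.4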